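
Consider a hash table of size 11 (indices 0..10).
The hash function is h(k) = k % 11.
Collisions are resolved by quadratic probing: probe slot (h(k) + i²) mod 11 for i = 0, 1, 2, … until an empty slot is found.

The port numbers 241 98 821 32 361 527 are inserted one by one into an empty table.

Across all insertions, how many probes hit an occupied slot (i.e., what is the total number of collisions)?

6

241: h=10 → slot 10
98: h=10, probe 10,0 → slot 0
821: h=7 → slot 7
32: h=10, probe 10,0,3 → slot 3
361: h=9 → slot 9
527: h=10, probe 10,0,3,8 → slot 8
Table: [98, —, —, 32, —, —, —, 821, 527, 361, 241]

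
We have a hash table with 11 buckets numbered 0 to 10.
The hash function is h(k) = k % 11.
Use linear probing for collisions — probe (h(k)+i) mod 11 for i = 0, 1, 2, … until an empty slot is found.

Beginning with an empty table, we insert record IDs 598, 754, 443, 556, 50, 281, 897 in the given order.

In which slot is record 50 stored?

598: h=4 -> slot 4
754: h=6 -> slot 6
443: h=3 -> slot 3
556: h=6, probe 6,7 -> slot 7
50: h=6, probe 6,7,8 -> slot 8
281: h=6, probe 6,7,8,9 -> slot 9
897: h=6, probe 6,7,8,9,10 -> slot 10
Table: [_, _, _, 443, 598, _, 754, 556, 50, 281, 897]

8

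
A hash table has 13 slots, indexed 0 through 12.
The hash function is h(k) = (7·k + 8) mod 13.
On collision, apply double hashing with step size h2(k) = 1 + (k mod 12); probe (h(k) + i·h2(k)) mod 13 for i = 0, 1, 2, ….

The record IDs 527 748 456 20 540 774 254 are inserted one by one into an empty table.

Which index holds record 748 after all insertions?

527 hashes to 5; slot 5 is free => place at 5.
748 hashes to 5, h2=5; 5 taken => place at 10.
456 hashes to 2; slot 2 is free => place at 2.
20 hashes to 5, h2=9; 5 taken => place at 1.
540 hashes to 5, h2=1; 5 taken => place at 6.
774 hashes to 5, h2=7; 5 taken => place at 12.
254 hashes to 5, h2=3; 5 taken => place at 8.
Table: [., 20, 456, ., ., 527, 540, ., 254, ., 748, ., 774]

10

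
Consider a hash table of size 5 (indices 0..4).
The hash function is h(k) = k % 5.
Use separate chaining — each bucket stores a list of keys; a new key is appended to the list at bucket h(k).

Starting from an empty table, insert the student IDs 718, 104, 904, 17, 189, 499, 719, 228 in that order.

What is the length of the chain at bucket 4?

5

Insert 718: h=3, bucket 3 empty → new chain.
Insert 104: h=4, bucket 4 empty → new chain.
Insert 904: h=4, bucket 4 nonempty → append to chain.
Insert 17: h=2, bucket 2 empty → new chain.
Insert 189: h=4, bucket 4 nonempty → append to chain.
Insert 499: h=4, bucket 4 nonempty → append to chain.
Insert 719: h=4, bucket 4 nonempty → append to chain.
Insert 228: h=3, bucket 3 nonempty → append to chain.
Final buckets:
0: -
1: -
2: 17
3: 718 -> 228
4: 104 -> 904 -> 189 -> 499 -> 719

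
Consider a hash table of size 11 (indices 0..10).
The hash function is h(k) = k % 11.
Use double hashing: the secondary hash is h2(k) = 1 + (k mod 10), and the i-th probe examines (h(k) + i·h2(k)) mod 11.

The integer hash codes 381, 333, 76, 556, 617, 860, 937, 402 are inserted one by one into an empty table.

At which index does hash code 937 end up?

381: h=7 => slot 7
333: h=3 => slot 3
76: h=10 => slot 10
556: h=6 => slot 6
617: h=1 => slot 1
860: h=2 => slot 2
937: h=2, h2=8, probe 2,10,7,4 => slot 4
402: h=6, h2=3, probe 6,9 => slot 9
Table: [., 617, 860, 333, 937, ., 556, 381, ., 402, 76]

4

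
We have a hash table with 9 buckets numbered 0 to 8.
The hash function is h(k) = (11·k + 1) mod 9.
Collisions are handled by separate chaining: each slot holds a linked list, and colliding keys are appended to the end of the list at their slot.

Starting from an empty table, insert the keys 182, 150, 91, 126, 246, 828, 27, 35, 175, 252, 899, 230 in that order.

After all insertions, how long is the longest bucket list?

4

182 -> bucket 5
150 -> bucket 4
91 -> bucket 3
126 -> bucket 1
246 -> bucket 7
828 -> bucket 1 (collision)
27 -> bucket 1 (collision)
35 -> bucket 8
175 -> bucket 0
252 -> bucket 1 (collision)
899 -> bucket 8 (collision)
230 -> bucket 2
Final buckets:
0: 175
1: 126 -> 828 -> 27 -> 252
2: 230
3: 91
4: 150
5: 182
6: -
7: 246
8: 35 -> 899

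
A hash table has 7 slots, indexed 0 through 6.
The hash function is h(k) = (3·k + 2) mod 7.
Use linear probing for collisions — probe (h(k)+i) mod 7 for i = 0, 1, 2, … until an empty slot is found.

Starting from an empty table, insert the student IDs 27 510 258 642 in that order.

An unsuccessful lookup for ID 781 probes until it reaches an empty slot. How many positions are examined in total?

27 hashes to 6; slot 6 is free => place at 6.
510 hashes to 6; 6 taken => place at 0.
258 hashes to 6; 6,0 taken => place at 1.
642 hashes to 3; slot 3 is free => place at 3.
Table: [510, 258, —, 642, —, —, 27]
Lookup 781: h=0, probe 0,1,2 → slot 2 empty, not found.

3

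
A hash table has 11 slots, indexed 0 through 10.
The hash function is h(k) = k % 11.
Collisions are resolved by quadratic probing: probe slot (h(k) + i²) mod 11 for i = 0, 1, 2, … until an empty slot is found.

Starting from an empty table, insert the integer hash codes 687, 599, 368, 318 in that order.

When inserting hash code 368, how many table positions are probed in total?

3

Insert 687: h=5, slot 5 empty -> index 5.
Insert 599: h=5, slot 5 occupied -> index 6.
Insert 368: h=5, slots 5,6 occupied -> index 9.
Insert 318: h=10, slot 10 empty -> index 10.
Table: [., ., ., ., ., 687, 599, ., ., 368, 318]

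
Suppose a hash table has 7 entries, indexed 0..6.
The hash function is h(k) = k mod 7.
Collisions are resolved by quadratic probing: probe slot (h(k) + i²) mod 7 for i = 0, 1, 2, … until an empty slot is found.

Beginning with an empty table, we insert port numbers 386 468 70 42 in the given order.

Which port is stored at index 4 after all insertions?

42

386 hashes to 1; slot 1 is free -> place at 1.
468 hashes to 6; slot 6 is free -> place at 6.
70 hashes to 0; slot 0 is free -> place at 0.
42 hashes to 0; 0,1 taken -> place at 4.
Table: [70, 386, -, -, 42, -, 468]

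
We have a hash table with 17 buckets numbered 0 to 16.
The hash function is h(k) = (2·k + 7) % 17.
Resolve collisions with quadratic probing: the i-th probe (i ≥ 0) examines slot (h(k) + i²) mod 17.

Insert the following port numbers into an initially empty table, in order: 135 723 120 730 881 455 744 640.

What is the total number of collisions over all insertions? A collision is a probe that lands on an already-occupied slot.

Insert 135: h=5, slot 5 empty => index 5.
Insert 723: h=8, slot 8 empty => index 8.
Insert 120: h=9, slot 9 empty => index 9.
Insert 730: h=5, slot 5 occupied => index 6.
Insert 881: h=1, slot 1 empty => index 1.
Insert 455: h=16, slot 16 empty => index 16.
Insert 744: h=16, slot 16 occupied => index 0.
Insert 640: h=12, slot 12 empty => index 12.
Table: [744, 881, _, _, _, 135, 730, _, 723, 120, _, _, 640, _, _, _, 455]

2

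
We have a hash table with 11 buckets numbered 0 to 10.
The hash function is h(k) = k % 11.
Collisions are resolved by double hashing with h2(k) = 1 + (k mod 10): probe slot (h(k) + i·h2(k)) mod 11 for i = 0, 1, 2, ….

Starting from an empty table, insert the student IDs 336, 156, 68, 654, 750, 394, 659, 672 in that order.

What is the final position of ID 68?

336 hashes to 6; slot 6 is free → place at 6.
156 hashes to 2; slot 2 is free → place at 2.
68 hashes to 2, h2=9; 2 taken → place at 0.
654 hashes to 5; slot 5 is free → place at 5.
750 hashes to 2, h2=1; 2 taken → place at 3.
394 hashes to 9; slot 9 is free → place at 9.
659 hashes to 10; slot 10 is free → place at 10.
672 hashes to 1; slot 1 is free → place at 1.
Table: [68, 672, 156, 750, -, 654, 336, -, -, 394, 659]

0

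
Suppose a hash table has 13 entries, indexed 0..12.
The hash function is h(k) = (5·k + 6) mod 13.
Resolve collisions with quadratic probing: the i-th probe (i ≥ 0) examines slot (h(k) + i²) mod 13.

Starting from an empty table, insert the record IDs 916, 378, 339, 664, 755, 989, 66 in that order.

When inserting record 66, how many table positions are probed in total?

916: h=10 -> slot 10
378: h=11 -> slot 11
339: h=11, probe 11,12 -> slot 12
664: h=11, probe 11,12,2 -> slot 2
755: h=11, probe 11,12,2,7 -> slot 7
989: h=11, probe 11,12,2,7,1 -> slot 1
66: h=11, probe 11,12,2,7,1,10,8 -> slot 8
Table: [., 989, 664, ., ., ., ., 755, 66, ., 916, 378, 339]

7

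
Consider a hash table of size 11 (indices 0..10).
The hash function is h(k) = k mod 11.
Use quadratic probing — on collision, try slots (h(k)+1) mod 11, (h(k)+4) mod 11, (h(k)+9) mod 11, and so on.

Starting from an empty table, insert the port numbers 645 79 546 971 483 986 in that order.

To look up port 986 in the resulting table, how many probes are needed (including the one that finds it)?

645: h=7 -> slot 7
79: h=2 -> slot 2
546: h=7, probe 7,8 -> slot 8
971: h=3 -> slot 3
483: h=10 -> slot 10
986: h=7, probe 7,8,0 -> slot 0
Table: [986, ., 79, 971, ., ., ., 645, 546, ., 483]
Lookup 986: h=7, probe 7,8,0 → found at 0.

3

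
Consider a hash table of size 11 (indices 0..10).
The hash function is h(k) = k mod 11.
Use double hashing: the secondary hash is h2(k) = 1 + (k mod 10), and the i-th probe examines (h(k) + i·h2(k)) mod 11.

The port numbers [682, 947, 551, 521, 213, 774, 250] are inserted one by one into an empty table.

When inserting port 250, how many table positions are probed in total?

3

682: h=0 => slot 0
947: h=1 => slot 1
551: h=1, h2=2, probe 1,3 => slot 3
521: h=4 => slot 4
213: h=4, h2=4, probe 4,8 => slot 8
774: h=4, h2=5, probe 4,9 => slot 9
250: h=8, h2=1, probe 8,9,10 => slot 10
Table: [682, 947, -, 551, 521, -, -, -, 213, 774, 250]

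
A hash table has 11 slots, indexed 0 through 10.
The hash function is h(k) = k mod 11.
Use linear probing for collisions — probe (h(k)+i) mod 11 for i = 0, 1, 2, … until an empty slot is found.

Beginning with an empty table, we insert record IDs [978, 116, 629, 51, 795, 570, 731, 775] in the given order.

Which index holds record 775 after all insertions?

8

Insert 978: h=10, slot 10 empty => index 10.
Insert 116: h=6, slot 6 empty => index 6.
Insert 629: h=2, slot 2 empty => index 2.
Insert 51: h=7, slot 7 empty => index 7.
Insert 795: h=3, slot 3 empty => index 3.
Insert 570: h=9, slot 9 empty => index 9.
Insert 731: h=5, slot 5 empty => index 5.
Insert 775: h=5, slots 5,6,7 occupied => index 8.
Table: [∅, ∅, 629, 795, ∅, 731, 116, 51, 775, 570, 978]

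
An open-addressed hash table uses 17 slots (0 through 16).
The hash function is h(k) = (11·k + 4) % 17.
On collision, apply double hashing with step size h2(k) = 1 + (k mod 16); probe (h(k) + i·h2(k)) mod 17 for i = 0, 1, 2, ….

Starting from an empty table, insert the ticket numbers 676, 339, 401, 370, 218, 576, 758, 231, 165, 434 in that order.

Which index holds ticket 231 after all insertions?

3

676: h=11 => slot 11
339: h=10 => slot 10
401: h=12 => slot 12
370: h=11, h2=3, probe 11,14 => slot 14
218: h=5 => slot 5
576: h=16 => slot 16
758: h=12, h2=7, probe 12,2 => slot 2
231: h=12, h2=8, probe 12,3 => slot 3
165: h=0 => slot 0
434: h=1 => slot 1
Table: [165, 434, 758, 231, -, 218, -, -, -, -, 339, 676, 401, -, 370, -, 576]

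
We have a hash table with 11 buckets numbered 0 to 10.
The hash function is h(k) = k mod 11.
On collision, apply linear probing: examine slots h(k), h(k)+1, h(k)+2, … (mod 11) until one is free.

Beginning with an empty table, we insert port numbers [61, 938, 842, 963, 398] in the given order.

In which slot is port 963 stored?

8

Insert 61: h=6, slot 6 empty → index 6.
Insert 938: h=3, slot 3 empty → index 3.
Insert 842: h=6, slot 6 occupied → index 7.
Insert 963: h=6, slots 6,7 occupied → index 8.
Insert 398: h=2, slot 2 empty → index 2.
Table: [., ., 398, 938, ., ., 61, 842, 963, ., .]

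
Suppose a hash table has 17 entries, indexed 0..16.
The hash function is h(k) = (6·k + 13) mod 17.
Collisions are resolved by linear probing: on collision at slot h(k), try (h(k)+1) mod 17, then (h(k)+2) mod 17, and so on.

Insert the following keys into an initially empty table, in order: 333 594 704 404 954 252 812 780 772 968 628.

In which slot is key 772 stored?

Insert 333: h=5, slot 5 empty -> index 5.
Insert 594: h=7, slot 7 empty -> index 7.
Insert 704: h=4, slot 4 empty -> index 4.
Insert 404: h=6, slot 6 empty -> index 6.
Insert 954: h=8, slot 8 empty -> index 8.
Insert 252: h=12, slot 12 empty -> index 12.
Insert 812: h=6, slots 6,7,8 occupied -> index 9.
Insert 780: h=1, slot 1 empty -> index 1.
Insert 772: h=4, slots 4,5,6,7,8,9 occupied -> index 10.
Insert 968: h=7, slots 7,8,9,10 occupied -> index 11.
Insert 628: h=7, slots 7,8,9,10,11,12 occupied -> index 13.
Table: [., 780, ., ., 704, 333, 404, 594, 954, 812, 772, 968, 252, 628, ., ., .]

10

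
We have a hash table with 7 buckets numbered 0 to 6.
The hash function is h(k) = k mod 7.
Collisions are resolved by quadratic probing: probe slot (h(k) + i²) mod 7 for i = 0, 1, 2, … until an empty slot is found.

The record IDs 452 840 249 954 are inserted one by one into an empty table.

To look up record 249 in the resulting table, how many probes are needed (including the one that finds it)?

Insert 452: h=4, slot 4 empty -> index 4.
Insert 840: h=0, slot 0 empty -> index 0.
Insert 249: h=4, slot 4 occupied -> index 5.
Insert 954: h=2, slot 2 empty -> index 2.
Table: [840, ∅, 954, ∅, 452, 249, ∅]
Lookup 249: h=4, probe 4,5 → found at 5.

2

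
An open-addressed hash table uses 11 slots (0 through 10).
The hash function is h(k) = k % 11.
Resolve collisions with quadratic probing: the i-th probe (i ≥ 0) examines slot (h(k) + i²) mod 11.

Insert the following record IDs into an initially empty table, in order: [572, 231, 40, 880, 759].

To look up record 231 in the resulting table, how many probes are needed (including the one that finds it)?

572: h=0 → slot 0
231: h=0, probe 0,1 → slot 1
40: h=7 → slot 7
880: h=0, probe 0,1,4 → slot 4
759: h=0, probe 0,1,4,9 → slot 9
Table: [572, 231, _, _, 880, _, _, 40, _, 759, _]
Lookup 231: h=0, probe 0,1 → found at 1.

2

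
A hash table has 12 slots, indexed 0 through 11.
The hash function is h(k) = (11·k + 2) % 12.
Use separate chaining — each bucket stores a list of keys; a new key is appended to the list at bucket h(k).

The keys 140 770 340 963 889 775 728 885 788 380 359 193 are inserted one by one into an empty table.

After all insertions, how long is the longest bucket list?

Insert 140: h=6, bucket 6 empty → new chain.
Insert 770: h=0, bucket 0 empty → new chain.
Insert 340: h=10, bucket 10 empty → new chain.
Insert 963: h=11, bucket 11 empty → new chain.
Insert 889: h=1, bucket 1 empty → new chain.
Insert 775: h=7, bucket 7 empty → new chain.
Insert 728: h=6, bucket 6 nonempty → append to chain.
Insert 885: h=5, bucket 5 empty → new chain.
Insert 788: h=6, bucket 6 nonempty → append to chain.
Insert 380: h=6, bucket 6 nonempty → append to chain.
Insert 359: h=3, bucket 3 empty → new chain.
Insert 193: h=1, bucket 1 nonempty → append to chain.
Final buckets:
0: 770
1: 889 -> 193
2: .
3: 359
4: .
5: 885
6: 140 -> 728 -> 788 -> 380
7: 775
8: .
9: .
10: 340
11: 963

4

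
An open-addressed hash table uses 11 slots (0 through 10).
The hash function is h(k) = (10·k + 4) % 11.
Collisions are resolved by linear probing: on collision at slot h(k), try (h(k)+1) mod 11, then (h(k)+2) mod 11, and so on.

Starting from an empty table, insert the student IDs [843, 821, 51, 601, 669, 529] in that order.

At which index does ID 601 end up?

0

Insert 843: h=8, slot 8 empty -> index 8.
Insert 821: h=8, slot 8 occupied -> index 9.
Insert 51: h=8, slots 8,9 occupied -> index 10.
Insert 601: h=8, slots 8,9,10 occupied -> index 0.
Insert 669: h=6, slot 6 empty -> index 6.
Insert 529: h=3, slot 3 empty -> index 3.
Table: [601, -, -, 529, -, -, 669, -, 843, 821, 51]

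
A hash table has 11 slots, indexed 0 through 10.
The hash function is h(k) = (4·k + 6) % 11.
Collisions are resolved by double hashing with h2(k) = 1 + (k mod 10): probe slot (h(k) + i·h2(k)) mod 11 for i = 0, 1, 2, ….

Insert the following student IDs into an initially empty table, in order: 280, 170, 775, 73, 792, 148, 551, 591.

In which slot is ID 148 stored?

Insert 280: h=4, slot 4 empty → index 4.
Insert 170: h=4, h2=1, slot 4 occupied → index 5.
Insert 775: h=4, h2=6, slot 4 occupied → index 10.
Insert 73: h=1, slot 1 empty → index 1.
Insert 792: h=6, slot 6 empty → index 6.
Insert 148: h=4, h2=9, slot 4 occupied → index 2.
Insert 551: h=10, h2=2, slots 10,1 occupied → index 3.
Insert 591: h=5, h2=2, slot 5 occupied → index 7.
Table: [_, 73, 148, 551, 280, 170, 792, 591, _, _, 775]

2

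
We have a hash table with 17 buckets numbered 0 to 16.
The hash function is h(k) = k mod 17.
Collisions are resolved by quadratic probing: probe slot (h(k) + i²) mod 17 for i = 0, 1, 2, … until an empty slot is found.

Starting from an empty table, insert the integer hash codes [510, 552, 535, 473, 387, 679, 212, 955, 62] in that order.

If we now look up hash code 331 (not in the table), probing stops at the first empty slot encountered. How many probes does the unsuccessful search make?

5

510: h=0 -> slot 0
552: h=8 -> slot 8
535: h=8, probe 8,9 -> slot 9
473: h=14 -> slot 14
387: h=13 -> slot 13
679: h=16 -> slot 16
212: h=8, probe 8,9,12 -> slot 12
955: h=3 -> slot 3
62: h=11 -> slot 11
Table: [510, ., ., 955, ., ., ., ., 552, 535, ., 62, 212, 387, 473, ., 679]
Lookup 331: h=8, probe 8,9,12,0,7 → slot 7 empty, not found.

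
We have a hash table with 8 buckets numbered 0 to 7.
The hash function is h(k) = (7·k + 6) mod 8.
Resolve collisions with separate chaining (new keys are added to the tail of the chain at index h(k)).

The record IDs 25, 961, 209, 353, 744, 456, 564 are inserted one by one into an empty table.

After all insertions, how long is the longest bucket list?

25 → bucket 5
961 → bucket 5 (collision)
209 → bucket 5 (collision)
353 → bucket 5 (collision)
744 → bucket 6
456 → bucket 6 (collision)
564 → bucket 2
Final buckets:
0: .
1: .
2: 564
3: .
4: .
5: 25 -> 961 -> 209 -> 353
6: 744 -> 456
7: .

4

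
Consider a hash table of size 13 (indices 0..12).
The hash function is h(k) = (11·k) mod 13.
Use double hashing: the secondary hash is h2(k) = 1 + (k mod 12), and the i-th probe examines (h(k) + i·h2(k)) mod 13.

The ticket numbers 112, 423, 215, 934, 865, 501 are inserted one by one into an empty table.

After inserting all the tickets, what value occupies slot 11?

215

112: h=10 => slot 10
423: h=12 => slot 12
215: h=12, h2=12, probe 12,11 => slot 11
934: h=4 => slot 4
865: h=12, h2=2, probe 12,1 => slot 1
501: h=12, h2=10, probe 12,9 => slot 9
Table: [., 865, ., ., 934, ., ., ., ., 501, 112, 215, 423]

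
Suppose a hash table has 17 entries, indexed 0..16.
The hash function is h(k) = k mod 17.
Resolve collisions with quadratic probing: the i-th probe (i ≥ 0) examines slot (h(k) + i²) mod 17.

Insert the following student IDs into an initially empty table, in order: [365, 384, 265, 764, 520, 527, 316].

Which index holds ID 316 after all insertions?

365 hashes to 8; slot 8 is free -> place at 8.
384 hashes to 10; slot 10 is free -> place at 10.
265 hashes to 10; 10 taken -> place at 11.
764 hashes to 16; slot 16 is free -> place at 16.
520 hashes to 10; 10,11 taken -> place at 14.
527 hashes to 0; slot 0 is free -> place at 0.
316 hashes to 10; 10,11,14 taken -> place at 2.
Table: [527, -, 316, -, -, -, -, -, 365, -, 384, 265, -, -, 520, -, 764]

2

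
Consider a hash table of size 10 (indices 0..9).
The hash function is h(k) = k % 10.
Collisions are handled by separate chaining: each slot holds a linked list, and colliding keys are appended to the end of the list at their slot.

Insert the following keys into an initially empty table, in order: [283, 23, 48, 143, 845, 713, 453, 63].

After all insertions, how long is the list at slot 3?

6

Insert 283: h=3, bucket 3 empty -> new chain.
Insert 23: h=3, bucket 3 nonempty -> append to chain.
Insert 48: h=8, bucket 8 empty -> new chain.
Insert 143: h=3, bucket 3 nonempty -> append to chain.
Insert 845: h=5, bucket 5 empty -> new chain.
Insert 713: h=3, bucket 3 nonempty -> append to chain.
Insert 453: h=3, bucket 3 nonempty -> append to chain.
Insert 63: h=3, bucket 3 nonempty -> append to chain.
Final buckets:
0: _
1: _
2: _
3: 283 -> 23 -> 143 -> 713 -> 453 -> 63
4: _
5: 845
6: _
7: _
8: 48
9: _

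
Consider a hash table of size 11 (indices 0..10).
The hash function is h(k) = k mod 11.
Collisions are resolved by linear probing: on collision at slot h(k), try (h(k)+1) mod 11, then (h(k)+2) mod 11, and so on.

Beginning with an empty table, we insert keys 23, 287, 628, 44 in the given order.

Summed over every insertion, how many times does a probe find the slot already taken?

3

Insert 23: h=1, slot 1 empty -> index 1.
Insert 287: h=1, slot 1 occupied -> index 2.
Insert 628: h=1, slots 1,2 occupied -> index 3.
Insert 44: h=0, slot 0 empty -> index 0.
Table: [44, 23, 287, 628, _, _, _, _, _, _, _]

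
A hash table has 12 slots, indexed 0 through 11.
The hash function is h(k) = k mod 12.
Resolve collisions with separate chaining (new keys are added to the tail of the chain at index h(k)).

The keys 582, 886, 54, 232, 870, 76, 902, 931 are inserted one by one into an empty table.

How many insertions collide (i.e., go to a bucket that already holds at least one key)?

582 → bucket 6
886 → bucket 10
54 → bucket 6 (collision)
232 → bucket 4
870 → bucket 6 (collision)
76 → bucket 4 (collision)
902 → bucket 2
931 → bucket 7
Final buckets:
0: ∅
1: ∅
2: 902
3: ∅
4: 232 -> 76
5: ∅
6: 582 -> 54 -> 870
7: 931
8: ∅
9: ∅
10: 886
11: ∅

3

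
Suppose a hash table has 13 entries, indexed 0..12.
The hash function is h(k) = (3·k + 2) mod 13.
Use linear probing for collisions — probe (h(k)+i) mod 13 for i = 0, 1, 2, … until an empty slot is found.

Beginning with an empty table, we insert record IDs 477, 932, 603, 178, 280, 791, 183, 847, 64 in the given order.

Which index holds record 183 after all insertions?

7

Insert 477: h=3, slot 3 empty → index 3.
Insert 932: h=3, slot 3 occupied → index 4.
Insert 603: h=4, slot 4 occupied → index 5.
Insert 178: h=3, slots 3,4,5 occupied → index 6.
Insert 280: h=10, slot 10 empty → index 10.
Insert 791: h=9, slot 9 empty → index 9.
Insert 183: h=5, slots 5,6 occupied → index 7.
Insert 847: h=8, slot 8 empty → index 8.
Insert 64: h=12, slot 12 empty → index 12.
Table: [—, —, —, 477, 932, 603, 178, 183, 847, 791, 280, —, 64]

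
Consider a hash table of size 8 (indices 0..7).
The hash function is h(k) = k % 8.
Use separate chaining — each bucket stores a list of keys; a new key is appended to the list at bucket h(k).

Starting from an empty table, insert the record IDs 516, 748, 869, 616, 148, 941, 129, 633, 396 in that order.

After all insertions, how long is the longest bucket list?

4

Insert 516: h=4, bucket 4 empty -> new chain.
Insert 748: h=4, bucket 4 nonempty -> append to chain.
Insert 869: h=5, bucket 5 empty -> new chain.
Insert 616: h=0, bucket 0 empty -> new chain.
Insert 148: h=4, bucket 4 nonempty -> append to chain.
Insert 941: h=5, bucket 5 nonempty -> append to chain.
Insert 129: h=1, bucket 1 empty -> new chain.
Insert 633: h=1, bucket 1 nonempty -> append to chain.
Insert 396: h=4, bucket 4 nonempty -> append to chain.
Final buckets:
0: 616
1: 129 -> 633
2: ∅
3: ∅
4: 516 -> 748 -> 148 -> 396
5: 869 -> 941
6: ∅
7: ∅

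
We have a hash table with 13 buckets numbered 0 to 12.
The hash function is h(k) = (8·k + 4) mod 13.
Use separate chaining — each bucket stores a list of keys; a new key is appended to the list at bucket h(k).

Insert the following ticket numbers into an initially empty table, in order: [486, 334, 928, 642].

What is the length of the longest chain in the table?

486 → bucket 5
334 → bucket 11
928 → bucket 5 (collision)
642 → bucket 5 (collision)
Final buckets:
0: -
1: -
2: -
3: -
4: -
5: 486 -> 928 -> 642
6: -
7: -
8: -
9: -
10: -
11: 334
12: -

3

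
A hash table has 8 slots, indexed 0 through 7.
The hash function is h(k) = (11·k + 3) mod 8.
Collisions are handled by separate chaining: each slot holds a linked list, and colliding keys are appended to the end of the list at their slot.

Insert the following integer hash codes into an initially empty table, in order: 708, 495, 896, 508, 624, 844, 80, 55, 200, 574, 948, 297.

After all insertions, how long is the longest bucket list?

4

708 -> bucket 7
495 -> bucket 0
896 -> bucket 3
508 -> bucket 7 (collision)
624 -> bucket 3 (collision)
844 -> bucket 7 (collision)
80 -> bucket 3 (collision)
55 -> bucket 0 (collision)
200 -> bucket 3 (collision)
574 -> bucket 5
948 -> bucket 7 (collision)
297 -> bucket 6
Final buckets:
0: 495 -> 55
1: .
2: .
3: 896 -> 624 -> 80 -> 200
4: .
5: 574
6: 297
7: 708 -> 508 -> 844 -> 948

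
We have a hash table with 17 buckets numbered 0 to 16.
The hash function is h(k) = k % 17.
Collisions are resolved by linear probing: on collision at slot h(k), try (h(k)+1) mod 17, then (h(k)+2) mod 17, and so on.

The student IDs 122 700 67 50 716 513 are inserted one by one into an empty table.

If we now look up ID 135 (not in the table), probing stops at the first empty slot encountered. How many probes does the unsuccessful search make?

3

122: h=3 -> slot 3
700: h=3, probe 3,4 -> slot 4
67: h=16 -> slot 16
50: h=16, probe 16,0 -> slot 0
716: h=2 -> slot 2
513: h=3, probe 3,4,5 -> slot 5
Table: [50, _, 716, 122, 700, 513, _, _, _, _, _, _, _, _, _, _, 67]
Lookup 135: h=16, probe 16,0,1 → slot 1 empty, not found.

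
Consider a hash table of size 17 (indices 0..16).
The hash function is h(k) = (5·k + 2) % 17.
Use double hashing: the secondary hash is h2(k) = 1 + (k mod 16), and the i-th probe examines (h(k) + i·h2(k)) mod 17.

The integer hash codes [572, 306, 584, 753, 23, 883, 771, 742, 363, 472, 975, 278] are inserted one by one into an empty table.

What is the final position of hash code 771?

572 hashes to 6; slot 6 is free -> place at 6.
306 hashes to 2; slot 2 is free -> place at 2.
584 hashes to 15; slot 15 is free -> place at 15.
753 hashes to 10; slot 10 is free -> place at 10.
23 hashes to 15, h2=8; 15,6 taken -> place at 14.
883 hashes to 14, h2=4; 14 taken -> place at 1.
771 hashes to 15, h2=4; 15,2,6,10,14,1 taken -> place at 5.
742 hashes to 6, h2=7; 6 taken -> place at 13.
363 hashes to 15, h2=12; 15,10,5 taken -> place at 0.
472 hashes to 16; slot 16 is free -> place at 16.
975 hashes to 15, h2=16; 15,14,13 taken -> place at 12.
278 hashes to 15, h2=7; 15,5,12,2 taken -> place at 9.
Table: [363, 883, 306, —, —, 771, 572, —, —, 278, 753, —, 975, 742, 23, 584, 472]

5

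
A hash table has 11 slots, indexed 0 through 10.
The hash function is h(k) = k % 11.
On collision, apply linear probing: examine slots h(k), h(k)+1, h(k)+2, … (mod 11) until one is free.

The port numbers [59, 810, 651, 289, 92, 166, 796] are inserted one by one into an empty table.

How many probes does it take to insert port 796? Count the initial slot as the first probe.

59 hashes to 4; slot 4 is free => place at 4.
810 hashes to 7; slot 7 is free => place at 7.
651 hashes to 2; slot 2 is free => place at 2.
289 hashes to 3; slot 3 is free => place at 3.
92 hashes to 4; 4 taken => place at 5.
166 hashes to 1; slot 1 is free => place at 1.
796 hashes to 4; 4,5 taken => place at 6.
Table: [_, 166, 651, 289, 59, 92, 796, 810, _, _, _]

3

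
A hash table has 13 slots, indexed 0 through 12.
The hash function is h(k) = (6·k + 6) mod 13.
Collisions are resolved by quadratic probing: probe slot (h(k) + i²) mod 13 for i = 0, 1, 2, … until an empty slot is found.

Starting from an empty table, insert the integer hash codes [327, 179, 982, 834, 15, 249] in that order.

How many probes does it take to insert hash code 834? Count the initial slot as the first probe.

327: h=5 -> slot 5
179: h=1 -> slot 1
982: h=9 -> slot 9
834: h=5, probe 5,6 -> slot 6
15: h=5, probe 5,6,9,1,8 -> slot 8
249: h=5, probe 5,6,9,1,8,4 -> slot 4
Table: [-, 179, -, -, 249, 327, 834, -, 15, 982, -, -, -]

2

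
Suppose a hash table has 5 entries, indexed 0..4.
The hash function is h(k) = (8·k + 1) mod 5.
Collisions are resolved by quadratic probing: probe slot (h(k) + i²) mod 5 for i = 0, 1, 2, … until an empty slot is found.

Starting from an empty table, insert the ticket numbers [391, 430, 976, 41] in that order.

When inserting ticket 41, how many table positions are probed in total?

Insert 391: h=4, slot 4 empty -> index 4.
Insert 430: h=1, slot 1 empty -> index 1.
Insert 976: h=4, slot 4 occupied -> index 0.
Insert 41: h=4, slots 4,0 occupied -> index 3.
Table: [976, 430, _, 41, 391]

3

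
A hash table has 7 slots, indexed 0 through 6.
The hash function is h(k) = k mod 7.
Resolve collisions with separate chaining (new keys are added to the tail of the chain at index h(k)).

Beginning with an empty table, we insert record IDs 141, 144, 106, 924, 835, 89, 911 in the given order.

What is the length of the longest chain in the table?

3

141 -> bucket 1
144 -> bucket 4
106 -> bucket 1 (collision)
924 -> bucket 0
835 -> bucket 2
89 -> bucket 5
911 -> bucket 1 (collision)
Final buckets:
0: 924
1: 141 -> 106 -> 911
2: 835
3: -
4: 144
5: 89
6: -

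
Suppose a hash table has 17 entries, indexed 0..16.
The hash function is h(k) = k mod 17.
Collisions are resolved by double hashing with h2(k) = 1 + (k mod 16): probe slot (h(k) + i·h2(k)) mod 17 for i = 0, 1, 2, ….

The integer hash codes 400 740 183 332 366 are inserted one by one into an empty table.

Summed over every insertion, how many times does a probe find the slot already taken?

400: h=9 -> slot 9
740: h=9, h2=5, probe 9,14 -> slot 14
183: h=13 -> slot 13
332: h=9, h2=13, probe 9,5 -> slot 5
366: h=9, h2=15, probe 9,7 -> slot 7
Table: [-, -, -, -, -, 332, -, 366, -, 400, -, -, -, 183, 740, -, -]

3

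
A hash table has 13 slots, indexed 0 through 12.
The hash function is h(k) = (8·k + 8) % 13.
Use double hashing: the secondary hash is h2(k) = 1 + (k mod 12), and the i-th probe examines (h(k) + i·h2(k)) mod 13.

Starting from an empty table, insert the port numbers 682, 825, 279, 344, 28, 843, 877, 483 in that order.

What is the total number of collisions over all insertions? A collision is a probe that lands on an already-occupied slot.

682: h=4 => slot 4
825: h=4, h2=10, probe 4,1 => slot 1
279: h=4, h2=4, probe 4,8 => slot 8
344: h=4, h2=9, probe 4,0 => slot 0
28: h=11 => slot 11
843: h=5 => slot 5
877: h=4, h2=2, probe 4,6 => slot 6
483: h=11, h2=4, probe 11,2 => slot 2
Table: [344, 825, 483, —, 682, 843, 877, —, 279, —, —, 28, —]

5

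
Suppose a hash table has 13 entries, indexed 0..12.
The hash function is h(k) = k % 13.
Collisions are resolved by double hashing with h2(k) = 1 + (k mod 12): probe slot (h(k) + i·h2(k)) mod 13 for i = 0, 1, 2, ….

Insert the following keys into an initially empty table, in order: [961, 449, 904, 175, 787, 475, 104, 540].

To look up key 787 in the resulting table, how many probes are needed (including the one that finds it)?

Insert 961: h=12, slot 12 empty => index 12.
Insert 449: h=7, slot 7 empty => index 7.
Insert 904: h=7, h2=5, slots 7,12 occupied => index 4.
Insert 175: h=6, slot 6 empty => index 6.
Insert 787: h=7, h2=8, slot 7 occupied => index 2.
Insert 475: h=7, h2=8, slots 7,2 occupied => index 10.
Insert 104: h=0, slot 0 empty => index 0.
Insert 540: h=7, h2=1, slot 7 occupied => index 8.
Table: [104, -, 787, -, 904, -, 175, 449, 540, -, 475, -, 961]
Lookup 787: h=7, h2=8, probe 7,2 → found at 2.

2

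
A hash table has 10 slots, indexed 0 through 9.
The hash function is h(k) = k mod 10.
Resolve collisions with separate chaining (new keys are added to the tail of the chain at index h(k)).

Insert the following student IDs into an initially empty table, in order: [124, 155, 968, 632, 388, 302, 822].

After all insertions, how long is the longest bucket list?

3

124 -> bucket 4
155 -> bucket 5
968 -> bucket 8
632 -> bucket 2
388 -> bucket 8 (collision)
302 -> bucket 2 (collision)
822 -> bucket 2 (collision)
Final buckets:
0: ∅
1: ∅
2: 632 -> 302 -> 822
3: ∅
4: 124
5: 155
6: ∅
7: ∅
8: 968 -> 388
9: ∅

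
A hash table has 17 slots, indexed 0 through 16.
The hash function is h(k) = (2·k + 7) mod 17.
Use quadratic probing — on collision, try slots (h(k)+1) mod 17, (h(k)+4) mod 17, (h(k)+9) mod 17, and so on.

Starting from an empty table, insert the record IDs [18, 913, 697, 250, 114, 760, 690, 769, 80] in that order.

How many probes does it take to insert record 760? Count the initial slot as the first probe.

18 hashes to 9; slot 9 is free => place at 9.
913 hashes to 14; slot 14 is free => place at 14.
697 hashes to 7; slot 7 is free => place at 7.
250 hashes to 14; 14 taken => place at 15.
114 hashes to 14; 14,15 taken => place at 1.
760 hashes to 14; 14,15,1 taken => place at 6.
690 hashes to 10; slot 10 is free => place at 10.
769 hashes to 15; 15 taken => place at 16.
80 hashes to 14; 14,15,1,6 taken => place at 13.
Table: [-, 114, -, -, -, -, 760, 697, -, 18, 690, -, -, 80, 913, 250, 769]

4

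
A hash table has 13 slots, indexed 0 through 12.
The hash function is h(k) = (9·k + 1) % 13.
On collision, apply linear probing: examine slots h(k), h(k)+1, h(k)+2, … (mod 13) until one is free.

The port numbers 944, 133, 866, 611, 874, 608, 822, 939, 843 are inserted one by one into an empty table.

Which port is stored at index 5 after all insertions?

939

944: h=8 → slot 8
133: h=2 → slot 2
866: h=8, probe 8,9 → slot 9
611: h=1 → slot 1
874: h=2, probe 2,3 → slot 3
608: h=0 → slot 0
822: h=2, probe 2,3,4 → slot 4
939: h=2, probe 2,3,4,5 → slot 5
843: h=9, probe 9,10 → slot 10
Table: [608, 611, 133, 874, 822, 939, —, —, 944, 866, 843, —, —]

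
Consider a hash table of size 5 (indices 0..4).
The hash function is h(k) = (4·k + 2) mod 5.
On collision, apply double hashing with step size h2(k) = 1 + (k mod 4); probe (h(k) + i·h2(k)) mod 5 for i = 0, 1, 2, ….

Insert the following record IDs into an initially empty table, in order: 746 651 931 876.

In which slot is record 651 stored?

0

Insert 746: h=1, slot 1 empty => index 1.
Insert 651: h=1, h2=4, slot 1 occupied => index 0.
Insert 931: h=1, h2=4, slots 1,0 occupied => index 4.
Insert 876: h=1, h2=1, slot 1 occupied => index 2.
Table: [651, 746, 876, —, 931]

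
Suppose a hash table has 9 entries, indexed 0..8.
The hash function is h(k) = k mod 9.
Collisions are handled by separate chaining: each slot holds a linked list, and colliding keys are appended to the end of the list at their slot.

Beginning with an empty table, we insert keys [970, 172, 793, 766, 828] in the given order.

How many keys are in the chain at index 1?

Insert 970: h=7, bucket 7 empty → new chain.
Insert 172: h=1, bucket 1 empty → new chain.
Insert 793: h=1, bucket 1 nonempty → append to chain.
Insert 766: h=1, bucket 1 nonempty → append to chain.
Insert 828: h=0, bucket 0 empty → new chain.
Final buckets:
0: 828
1: 172 -> 793 -> 766
2: -
3: -
4: -
5: -
6: -
7: 970
8: -

3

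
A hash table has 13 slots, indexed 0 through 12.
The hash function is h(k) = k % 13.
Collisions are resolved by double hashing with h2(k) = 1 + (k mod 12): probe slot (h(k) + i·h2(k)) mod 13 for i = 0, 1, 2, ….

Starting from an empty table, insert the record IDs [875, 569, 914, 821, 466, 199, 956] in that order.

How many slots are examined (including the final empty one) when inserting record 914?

Insert 875: h=4, slot 4 empty => index 4.
Insert 569: h=10, slot 10 empty => index 10.
Insert 914: h=4, h2=3, slot 4 occupied => index 7.
Insert 821: h=2, slot 2 empty => index 2.
Insert 466: h=11, slot 11 empty => index 11.
Insert 199: h=4, h2=8, slot 4 occupied => index 12.
Insert 956: h=7, h2=9, slot 7 occupied => index 3.
Table: [_, _, 821, 956, 875, _, _, 914, _, _, 569, 466, 199]

2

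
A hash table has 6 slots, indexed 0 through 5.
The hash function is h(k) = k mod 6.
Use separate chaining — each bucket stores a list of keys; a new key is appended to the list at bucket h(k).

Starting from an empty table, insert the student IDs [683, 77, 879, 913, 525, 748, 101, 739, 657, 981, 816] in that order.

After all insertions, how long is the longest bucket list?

683 -> bucket 5
77 -> bucket 5 (collision)
879 -> bucket 3
913 -> bucket 1
525 -> bucket 3 (collision)
748 -> bucket 4
101 -> bucket 5 (collision)
739 -> bucket 1 (collision)
657 -> bucket 3 (collision)
981 -> bucket 3 (collision)
816 -> bucket 0
Final buckets:
0: 816
1: 913 -> 739
2: _
3: 879 -> 525 -> 657 -> 981
4: 748
5: 683 -> 77 -> 101

4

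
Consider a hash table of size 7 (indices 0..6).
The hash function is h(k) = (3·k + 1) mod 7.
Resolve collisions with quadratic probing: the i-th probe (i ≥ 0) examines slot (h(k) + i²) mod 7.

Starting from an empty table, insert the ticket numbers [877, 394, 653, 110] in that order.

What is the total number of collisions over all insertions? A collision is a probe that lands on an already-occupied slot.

3

877 hashes to 0; slot 0 is free → place at 0.
394 hashes to 0; 0 taken → place at 1.
653 hashes to 0; 0,1 taken → place at 4.
110 hashes to 2; slot 2 is free → place at 2.
Table: [877, 394, 110, ., 653, ., .]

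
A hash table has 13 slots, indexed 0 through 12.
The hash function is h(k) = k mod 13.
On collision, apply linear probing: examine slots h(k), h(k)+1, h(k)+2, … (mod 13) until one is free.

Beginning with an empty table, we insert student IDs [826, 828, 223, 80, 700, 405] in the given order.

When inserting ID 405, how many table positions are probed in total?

3

Insert 826: h=7, slot 7 empty → index 7.
Insert 828: h=9, slot 9 empty → index 9.
Insert 223: h=2, slot 2 empty → index 2.
Insert 80: h=2, slot 2 occupied → index 3.
Insert 700: h=11, slot 11 empty → index 11.
Insert 405: h=2, slots 2,3 occupied → index 4.
Table: [-, -, 223, 80, 405, -, -, 826, -, 828, -, 700, -]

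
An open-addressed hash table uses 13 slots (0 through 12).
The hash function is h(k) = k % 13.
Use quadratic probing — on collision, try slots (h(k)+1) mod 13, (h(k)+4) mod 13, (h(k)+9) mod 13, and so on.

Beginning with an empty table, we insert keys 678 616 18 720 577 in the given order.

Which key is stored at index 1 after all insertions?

678: h=2 -> slot 2
616: h=5 -> slot 5
18: h=5, probe 5,6 -> slot 6
720: h=5, probe 5,6,9 -> slot 9
577: h=5, probe 5,6,9,1 -> slot 1
Table: [-, 577, 678, -, -, 616, 18, -, -, 720, -, -, -]

577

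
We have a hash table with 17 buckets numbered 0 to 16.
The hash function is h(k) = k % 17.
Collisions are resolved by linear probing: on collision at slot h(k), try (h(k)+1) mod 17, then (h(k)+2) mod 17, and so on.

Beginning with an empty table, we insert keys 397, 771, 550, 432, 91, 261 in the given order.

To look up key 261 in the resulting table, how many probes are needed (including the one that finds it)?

Insert 397: h=6, slot 6 empty → index 6.
Insert 771: h=6, slot 6 occupied → index 7.
Insert 550: h=6, slots 6,7 occupied → index 8.
Insert 432: h=7, slots 7,8 occupied → index 9.
Insert 91: h=6, slots 6,7,8,9 occupied → index 10.
Insert 261: h=6, slots 6,7,8,9,10 occupied → index 11.
Table: [—, —, —, —, —, —, 397, 771, 550, 432, 91, 261, —, —, —, —, —]
Lookup 261: h=6, probe 6,7,8,9,10,11 → found at 11.

6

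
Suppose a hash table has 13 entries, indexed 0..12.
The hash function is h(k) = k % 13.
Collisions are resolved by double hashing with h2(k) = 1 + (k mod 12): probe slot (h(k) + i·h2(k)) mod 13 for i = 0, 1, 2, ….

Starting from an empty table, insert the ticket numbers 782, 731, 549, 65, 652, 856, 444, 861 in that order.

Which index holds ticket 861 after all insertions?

782 hashes to 2; slot 2 is free => place at 2.
731 hashes to 3; slot 3 is free => place at 3.
549 hashes to 3, h2=10; 3 taken => place at 0.
65 hashes to 0, h2=6; 0 taken => place at 6.
652 hashes to 2, h2=5; 2 taken => place at 7.
856 hashes to 11; slot 11 is free => place at 11.
444 hashes to 2, h2=1; 2,3 taken => place at 4.
861 hashes to 3, h2=10; 3,0 taken => place at 10.
Table: [549, ∅, 782, 731, 444, ∅, 65, 652, ∅, ∅, 861, 856, ∅]

10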